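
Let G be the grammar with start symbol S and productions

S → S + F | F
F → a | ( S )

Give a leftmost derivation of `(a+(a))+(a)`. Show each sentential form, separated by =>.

S => S+F   [S → S + F]
S+F => F+F   [S → F]
F+F => (S)+F   [F → ( S )]
(S)+F => (S+F)+F   [S → S + F]
(S+F)+F => (F+F)+F   [S → F]
(F+F)+F => (a+F)+F   [F → a]
(a+F)+F => (a+(S))+F   [F → ( S )]
(a+(S))+F => (a+(F))+F   [S → F]
(a+(F))+F => (a+(a))+F   [F → a]
(a+(a))+F => (a+(a))+(S)   [F → ( S )]
(a+(a))+(S) => (a+(a))+(F)   [S → F]
(a+(a))+(F) => (a+(a))+(a)   [F → a]

S => S+F => F+F => (S)+F => (S+F)+F => (F+F)+F => (a+F)+F => (a+(S))+F => (a+(F))+F => (a+(a))+F => (a+(a))+(S) => (a+(a))+(F) => (a+(a))+(a)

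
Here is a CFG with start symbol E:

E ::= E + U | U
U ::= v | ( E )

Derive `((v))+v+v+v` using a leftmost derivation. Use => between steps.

E => E+U => E+U+U => E+U+U+U => U+U+U+U => (E)+U+U+U => (U)+U+U+U => ((E))+U+U+U => ((U))+U+U+U => ((v))+U+U+U => ((v))+v+U+U => ((v))+v+v+U => ((v))+v+v+v

E => E+U   [E ::= E + U]
E+U => E+U+U   [E ::= E + U]
E+U+U => E+U+U+U   [E ::= E + U]
E+U+U+U => U+U+U+U   [E ::= U]
U+U+U+U => (E)+U+U+U   [U ::= ( E )]
(E)+U+U+U => (U)+U+U+U   [E ::= U]
(U)+U+U+U => ((E))+U+U+U   [U ::= ( E )]
((E))+U+U+U => ((U))+U+U+U   [E ::= U]
((U))+U+U+U => ((v))+U+U+U   [U ::= v]
((v))+U+U+U => ((v))+v+U+U   [U ::= v]
((v))+v+U+U => ((v))+v+v+U   [U ::= v]
((v))+v+v+U => ((v))+v+v+v   [U ::= v]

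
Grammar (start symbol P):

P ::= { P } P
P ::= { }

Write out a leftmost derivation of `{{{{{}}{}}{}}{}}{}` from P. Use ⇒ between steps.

P ⇒ {P}P   [P ::= { P } P]
{P}P ⇒ {{P}P}P   [P ::= { P } P]
{{P}P}P ⇒ {{{P}P}P}P   [P ::= { P } P]
{{{P}P}P}P ⇒ {{{{P}P}P}P}P   [P ::= { P } P]
{{{{P}P}P}P}P ⇒ {{{{{}}P}P}P}P   [P ::= { }]
{{{{{}}P}P}P}P ⇒ {{{{{}}{}}P}P}P   [P ::= { }]
{{{{{}}{}}P}P}P ⇒ {{{{{}}{}}{}}P}P   [P ::= { }]
{{{{{}}{}}{}}P}P ⇒ {{{{{}}{}}{}}{}}P   [P ::= { }]
{{{{{}}{}}{}}{}}P ⇒ {{{{{}}{}}{}}{}}{}   [P ::= { }]

P ⇒ {P}P ⇒ {{P}P}P ⇒ {{{P}P}P}P ⇒ {{{{P}P}P}P}P ⇒ {{{{{}}P}P}P}P ⇒ {{{{{}}{}}P}P}P ⇒ {{{{{}}{}}{}}P}P ⇒ {{{{{}}{}}{}}{}}P ⇒ {{{{{}}{}}{}}{}}{}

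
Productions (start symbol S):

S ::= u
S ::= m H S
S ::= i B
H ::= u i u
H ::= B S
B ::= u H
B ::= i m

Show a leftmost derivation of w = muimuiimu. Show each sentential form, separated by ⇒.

S⇒mHS⇒mBSS⇒muHSS⇒muBSSS⇒muimSSS⇒muimuSS⇒muimuiBS⇒muimuiimS⇒muimuiimu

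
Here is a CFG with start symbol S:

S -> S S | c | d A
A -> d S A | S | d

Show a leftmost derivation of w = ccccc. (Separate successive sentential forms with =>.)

S => SS => SSS => SSSS => cSSS => cSSSS => ccSSS => cccSS => ccccS => ccccc

S => SS   [S -> S S]
SS => SSS   [S -> S S]
SSS => SSSS   [S -> S S]
SSSS => cSSS   [S -> c]
cSSS => cSSSS   [S -> S S]
cSSSS => ccSSS   [S -> c]
ccSSS => cccSS   [S -> c]
cccSS => ccccS   [S -> c]
ccccS => ccccc   [S -> c]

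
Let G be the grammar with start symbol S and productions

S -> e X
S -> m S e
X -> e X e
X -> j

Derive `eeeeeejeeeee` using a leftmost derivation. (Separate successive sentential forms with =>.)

S => eX => eeXe => eeeXee => eeeeXeee => eeeeeXeeee => eeeeeeXeeeee => eeeeeejeeeee

S => eX   [S -> e X]
eX => eeXe   [X -> e X e]
eeXe => eeeXee   [X -> e X e]
eeeXee => eeeeXeee   [X -> e X e]
eeeeXeee => eeeeeXeeee   [X -> e X e]
eeeeeXeeee => eeeeeeXeeeee   [X -> e X e]
eeeeeeXeeeee => eeeeeejeeeee   [X -> j]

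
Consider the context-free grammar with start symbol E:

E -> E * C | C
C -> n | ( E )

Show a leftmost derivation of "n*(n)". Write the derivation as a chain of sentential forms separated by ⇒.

E ⇒ E*C   [E -> E * C]
E*C ⇒ C*C   [E -> C]
C*C ⇒ n*C   [C -> n]
n*C ⇒ n*(E)   [C -> ( E )]
n*(E) ⇒ n*(C)   [E -> C]
n*(C) ⇒ n*(n)   [C -> n]

E ⇒ E*C ⇒ C*C ⇒ n*C ⇒ n*(E) ⇒ n*(C) ⇒ n*(n)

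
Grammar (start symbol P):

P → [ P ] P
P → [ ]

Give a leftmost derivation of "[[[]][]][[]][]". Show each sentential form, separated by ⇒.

P ⇒ [P]P ⇒ [[P]P]P ⇒ [[[]]P]P ⇒ [[[]][]]P ⇒ [[[]][]][P]P ⇒ [[[]][]][[]]P ⇒ [[[]][]][[]][]

P ⇒ [P]P   [P → [ P ] P]
[P]P ⇒ [[P]P]P   [P → [ P ] P]
[[P]P]P ⇒ [[[]]P]P   [P → [ ]]
[[[]]P]P ⇒ [[[]][]]P   [P → [ ]]
[[[]][]]P ⇒ [[[]][]][P]P   [P → [ P ] P]
[[[]][]][P]P ⇒ [[[]][]][[]]P   [P → [ ]]
[[[]][]][[]]P ⇒ [[[]][]][[]][]   [P → [ ]]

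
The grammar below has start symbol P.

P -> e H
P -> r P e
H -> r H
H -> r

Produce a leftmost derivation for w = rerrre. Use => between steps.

P=>rPe=>reHe=>rerHe=>rerrHe=>rerrre

P => rPe   [P -> r P e]
rPe => reHe   [P -> e H]
reHe => rerHe   [H -> r H]
rerHe => rerrHe   [H -> r H]
rerrHe => rerrre   [H -> r]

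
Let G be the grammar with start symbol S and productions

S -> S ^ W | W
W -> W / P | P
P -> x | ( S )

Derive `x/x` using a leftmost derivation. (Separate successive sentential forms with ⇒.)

S ⇒ W   [S -> W]
W ⇒ W/P   [W -> W / P]
W/P ⇒ P/P   [W -> P]
P/P ⇒ x/P   [P -> x]
x/P ⇒ x/x   [P -> x]

S ⇒ W ⇒ W/P ⇒ P/P ⇒ x/P ⇒ x/x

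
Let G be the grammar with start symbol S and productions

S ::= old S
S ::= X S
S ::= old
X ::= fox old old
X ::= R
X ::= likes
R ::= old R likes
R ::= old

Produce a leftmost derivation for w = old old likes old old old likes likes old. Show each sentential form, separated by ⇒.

S ⇒ X S   [S ::= X S]
X S ⇒ R S   [X ::= R]
R S ⇒ old R likes S   [R ::= old R likes]
old R likes S ⇒ old old likes S   [R ::= old]
old old likes S ⇒ old old likes X S   [S ::= X S]
old old likes X S ⇒ old old likes R S   [X ::= R]
old old likes R S ⇒ old old likes old R likes S   [R ::= old R likes]
old old likes old R likes S ⇒ old old likes old old R likes likes S   [R ::= old R likes]
old old likes old old R likes likes S ⇒ old old likes old old old likes likes S   [R ::= old]
old old likes old old old likes likes S ⇒ old old likes old old old likes likes old   [S ::= old]

S ⇒ X S ⇒ R S ⇒ old R likes S ⇒ old old likes S ⇒ old old likes X S ⇒ old old likes R S ⇒ old old likes old R likes S ⇒ old old likes old old R likes likes S ⇒ old old likes old old old likes likes S ⇒ old old likes old old old likes likes old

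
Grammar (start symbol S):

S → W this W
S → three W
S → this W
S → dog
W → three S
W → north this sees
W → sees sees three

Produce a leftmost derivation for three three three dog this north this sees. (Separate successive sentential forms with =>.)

S => three W   [S → three W]
three W => three three S   [W → three S]
three three S => three three W this W   [S → W this W]
three three W this W => three three three S this W   [W → three S]
three three three S this W => three three three dog this W   [S → dog]
three three three dog this W => three three three dog this north this sees   [W → north this sees]

S => three W => three three S => three three W this W => three three three S this W => three three three dog this W => three three three dog this north this sees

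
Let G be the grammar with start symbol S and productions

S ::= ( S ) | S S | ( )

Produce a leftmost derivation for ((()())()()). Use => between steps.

S => (S) => (SS) => (SSS) => ((S)SS) => ((SS)SS) => ((()S)SS) => ((()())SS) => ((()())()S) => ((()())()())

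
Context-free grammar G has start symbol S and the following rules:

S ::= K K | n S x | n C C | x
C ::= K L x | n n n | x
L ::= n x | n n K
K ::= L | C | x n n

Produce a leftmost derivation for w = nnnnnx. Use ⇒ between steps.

S ⇒ KK ⇒ LK ⇒ nnKK ⇒ nnCK ⇒ nnnnnK ⇒ nnnnnC ⇒ nnnnnx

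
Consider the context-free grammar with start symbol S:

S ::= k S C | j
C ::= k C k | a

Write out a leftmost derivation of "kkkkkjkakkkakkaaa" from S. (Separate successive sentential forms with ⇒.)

S⇒kSC⇒kkSCC⇒kkkSCCC⇒kkkkSCCCC⇒kkkkkSCCCCC⇒kkkkkjCCCCC⇒kkkkkjkCkCCCC⇒kkkkkjkakCCCC⇒kkkkkjkakkCkCCC⇒kkkkkjkakkkCkkCCC⇒kkkkkjkakkkakkCCC⇒kkkkkjkakkkakkaCC⇒kkkkkjkakkkakkaaC⇒kkkkkjkakkkakkaaa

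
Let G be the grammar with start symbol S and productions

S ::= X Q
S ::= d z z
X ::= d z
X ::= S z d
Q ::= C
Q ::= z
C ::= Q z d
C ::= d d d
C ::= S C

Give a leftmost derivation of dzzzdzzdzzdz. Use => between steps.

S => XQ   [S ::= X Q]
XQ => SzdQ   [X ::= S z d]
SzdQ => XQzdQ   [S ::= X Q]
XQzdQ => SzdQzdQ   [X ::= S z d]
SzdQzdQ => XQzdQzdQ   [S ::= X Q]
XQzdQzdQ => SzdQzdQzdQ   [X ::= S z d]
SzdQzdQzdQ => dzzzdQzdQzdQ   [S ::= d z z]
dzzzdQzdQzdQ => dzzzdzzdQzdQ   [Q ::= z]
dzzzdzzdQzdQ => dzzzdzzdzzdQ   [Q ::= z]
dzzzdzzdzzdQ => dzzzdzzdzzdz   [Q ::= z]

S => XQ => SzdQ => XQzdQ => SzdQzdQ => XQzdQzdQ => SzdQzdQzdQ => dzzzdQzdQzdQ => dzzzdzzdQzdQ => dzzzdzzdzzdQ => dzzzdzzdzzdz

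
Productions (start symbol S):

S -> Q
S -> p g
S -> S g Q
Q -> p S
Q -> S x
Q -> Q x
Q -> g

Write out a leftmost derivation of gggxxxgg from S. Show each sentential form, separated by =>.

S => SgQ => SgQgQ => QgQgQ => ggQgQ => ggSxgQ => ggQxgQ => ggQxxgQ => ggQxxxgQ => gggxxxgQ => gggxxxgg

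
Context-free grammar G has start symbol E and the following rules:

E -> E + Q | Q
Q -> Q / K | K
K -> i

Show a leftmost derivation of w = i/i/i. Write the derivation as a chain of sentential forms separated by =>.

E => Q => Q/K => Q/K/K => K/K/K => i/K/K => i/i/K => i/i/i

E => Q   [E -> Q]
Q => Q/K   [Q -> Q / K]
Q/K => Q/K/K   [Q -> Q / K]
Q/K/K => K/K/K   [Q -> K]
K/K/K => i/K/K   [K -> i]
i/K/K => i/i/K   [K -> i]
i/i/K => i/i/i   [K -> i]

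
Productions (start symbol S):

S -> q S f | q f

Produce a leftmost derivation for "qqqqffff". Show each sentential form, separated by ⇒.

S ⇒ qSf ⇒ qqSff ⇒ qqqSfff ⇒ qqqqffff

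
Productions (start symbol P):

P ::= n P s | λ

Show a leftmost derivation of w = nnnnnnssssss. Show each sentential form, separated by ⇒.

P ⇒ nPs ⇒ nnPss ⇒ nnnPsss ⇒ nnnnPssss ⇒ nnnnnPsssss ⇒ nnnnnnPssssss ⇒ nnnnnnssssss

P ⇒ nPs   [P ::= n P s]
nPs ⇒ nnPss   [P ::= n P s]
nnPss ⇒ nnnPsss   [P ::= n P s]
nnnPsss ⇒ nnnnPssss   [P ::= n P s]
nnnnPssss ⇒ nnnnnPsssss   [P ::= n P s]
nnnnnPsssss ⇒ nnnnnnPssssss   [P ::= n P s]
nnnnnnPssssss ⇒ nnnnnnssssss   [P ::= λ]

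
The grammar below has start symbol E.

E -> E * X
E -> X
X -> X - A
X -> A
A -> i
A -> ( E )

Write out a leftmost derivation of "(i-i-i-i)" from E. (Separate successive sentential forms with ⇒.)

E⇒X⇒A⇒(E)⇒(X)⇒(X-A)⇒(X-A-A)⇒(X-A-A-A)⇒(A-A-A-A)⇒(i-A-A-A)⇒(i-i-A-A)⇒(i-i-i-A)⇒(i-i-i-i)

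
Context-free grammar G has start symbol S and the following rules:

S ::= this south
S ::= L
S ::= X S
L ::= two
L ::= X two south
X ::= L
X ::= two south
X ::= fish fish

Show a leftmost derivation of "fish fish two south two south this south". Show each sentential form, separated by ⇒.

S ⇒ X S   [S ::= X S]
X S ⇒ L S   [X ::= L]
L S ⇒ X two south S   [L ::= X two south]
X two south S ⇒ L two south S   [X ::= L]
L two south S ⇒ X two south two south S   [L ::= X two south]
X two south two south S ⇒ fish fish two south two south S   [X ::= fish fish]
fish fish two south two south S ⇒ fish fish two south two south this south   [S ::= this south]

S ⇒ X S ⇒ L S ⇒ X two south S ⇒ L two south S ⇒ X two south two south S ⇒ fish fish two south two south S ⇒ fish fish two south two south this south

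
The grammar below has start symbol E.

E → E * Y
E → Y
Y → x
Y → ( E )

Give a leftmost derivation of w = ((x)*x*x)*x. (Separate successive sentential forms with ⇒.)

E ⇒ E*Y   [E → E * Y]
E*Y ⇒ Y*Y   [E → Y]
Y*Y ⇒ (E)*Y   [Y → ( E )]
(E)*Y ⇒ (E*Y)*Y   [E → E * Y]
(E*Y)*Y ⇒ (E*Y*Y)*Y   [E → E * Y]
(E*Y*Y)*Y ⇒ (Y*Y*Y)*Y   [E → Y]
(Y*Y*Y)*Y ⇒ ((E)*Y*Y)*Y   [Y → ( E )]
((E)*Y*Y)*Y ⇒ ((Y)*Y*Y)*Y   [E → Y]
((Y)*Y*Y)*Y ⇒ ((x)*Y*Y)*Y   [Y → x]
((x)*Y*Y)*Y ⇒ ((x)*x*Y)*Y   [Y → x]
((x)*x*Y)*Y ⇒ ((x)*x*x)*Y   [Y → x]
((x)*x*x)*Y ⇒ ((x)*x*x)*x   [Y → x]

E⇒E*Y⇒Y*Y⇒(E)*Y⇒(E*Y)*Y⇒(E*Y*Y)*Y⇒(Y*Y*Y)*Y⇒((E)*Y*Y)*Y⇒((Y)*Y*Y)*Y⇒((x)*Y*Y)*Y⇒((x)*x*Y)*Y⇒((x)*x*x)*Y⇒((x)*x*x)*x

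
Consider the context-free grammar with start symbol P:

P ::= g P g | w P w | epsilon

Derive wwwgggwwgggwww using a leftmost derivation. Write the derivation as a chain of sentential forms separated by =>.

P => wPw => wwPww => wwwPwww => wwwgPgwww => wwwggPggwww => wwwgggPgggwww => wwwgggwPwgggwww => wwwgggwwgggwww

P => wPw   [P ::= w P w]
wPw => wwPww   [P ::= w P w]
wwPww => wwwPwww   [P ::= w P w]
wwwPwww => wwwgPgwww   [P ::= g P g]
wwwgPgwww => wwwggPggwww   [P ::= g P g]
wwwggPggwww => wwwgggPgggwww   [P ::= g P g]
wwwgggPgggwww => wwwgggwPwgggwww   [P ::= w P w]
wwwgggwPwgggwww => wwwgggwwgggwww   [P ::= epsilon]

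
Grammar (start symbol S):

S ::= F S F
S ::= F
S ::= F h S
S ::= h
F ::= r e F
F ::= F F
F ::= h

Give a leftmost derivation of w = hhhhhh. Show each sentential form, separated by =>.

S => FSF   [S ::= F S F]
FSF => FFSF   [F ::= F F]
FFSF => hFSF   [F ::= h]
hFSF => hFFSF   [F ::= F F]
hFFSF => hFFFSF   [F ::= F F]
hFFFSF => hhFFSF   [F ::= h]
hhFFSF => hhhFSF   [F ::= h]
hhhFSF => hhhhSF   [F ::= h]
hhhhSF => hhhhhF   [S ::= h]
hhhhhF => hhhhhh   [F ::= h]

S => FSF => FFSF => hFSF => hFFSF => hFFFSF => hhFFSF => hhhFSF => hhhhSF => hhhhhF => hhhhhh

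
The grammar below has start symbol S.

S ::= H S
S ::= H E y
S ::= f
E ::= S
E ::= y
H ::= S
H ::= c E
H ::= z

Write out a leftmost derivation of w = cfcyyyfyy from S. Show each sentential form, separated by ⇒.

S ⇒ HEy ⇒ SEy ⇒ HSEy ⇒ cESEy ⇒ cSSEy ⇒ cHSSEy ⇒ cSSSEy ⇒ cfSSEy ⇒ cfHEySEy ⇒ cfcEEySEy ⇒ cfcyEySEy ⇒ cfcyyySEy ⇒ cfcyyyfEy ⇒ cfcyyyfyy

S ⇒ HEy   [S ::= H E y]
HEy ⇒ SEy   [H ::= S]
SEy ⇒ HSEy   [S ::= H S]
HSEy ⇒ cESEy   [H ::= c E]
cESEy ⇒ cSSEy   [E ::= S]
cSSEy ⇒ cHSSEy   [S ::= H S]
cHSSEy ⇒ cSSSEy   [H ::= S]
cSSSEy ⇒ cfSSEy   [S ::= f]
cfSSEy ⇒ cfHEySEy   [S ::= H E y]
cfHEySEy ⇒ cfcEEySEy   [H ::= c E]
cfcEEySEy ⇒ cfcyEySEy   [E ::= y]
cfcyEySEy ⇒ cfcyyySEy   [E ::= y]
cfcyyySEy ⇒ cfcyyyfEy   [S ::= f]
cfcyyyfEy ⇒ cfcyyyfyy   [E ::= y]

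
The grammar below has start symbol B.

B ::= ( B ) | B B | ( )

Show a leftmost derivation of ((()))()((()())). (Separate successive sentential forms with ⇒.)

B ⇒ BB ⇒ (B)B ⇒ ((B))B ⇒ ((()))B ⇒ ((()))BB ⇒ ((()))()B ⇒ ((()))()(B) ⇒ ((()))()((B)) ⇒ ((()))()((BB)) ⇒ ((()))()((()B)) ⇒ ((()))()((()()))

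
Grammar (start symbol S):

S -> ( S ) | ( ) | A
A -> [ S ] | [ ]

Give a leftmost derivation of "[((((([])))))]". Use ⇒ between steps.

S ⇒ A ⇒ [S] ⇒ [(S)] ⇒ [((S))] ⇒ [(((S)))] ⇒ [((((S))))] ⇒ [(((((S)))))] ⇒ [(((((A)))))] ⇒ [((((([])))))]

S ⇒ A   [S -> A]
A ⇒ [S]   [A -> [ S ]]
[S] ⇒ [(S)]   [S -> ( S )]
[(S)] ⇒ [((S))]   [S -> ( S )]
[((S))] ⇒ [(((S)))]   [S -> ( S )]
[(((S)))] ⇒ [((((S))))]   [S -> ( S )]
[((((S))))] ⇒ [(((((S)))))]   [S -> ( S )]
[(((((S)))))] ⇒ [(((((A)))))]   [S -> A]
[(((((A)))))] ⇒ [((((([])))))]   [A -> [ ]]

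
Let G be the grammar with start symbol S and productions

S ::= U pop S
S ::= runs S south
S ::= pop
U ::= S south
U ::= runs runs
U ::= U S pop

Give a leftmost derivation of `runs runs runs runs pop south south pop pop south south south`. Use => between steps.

S => runs S south => runs runs S south south => runs runs runs S south south south => runs runs runs U pop S south south south => runs runs runs S south pop S south south south => runs runs runs runs S south south pop S south south south => runs runs runs runs pop south south pop S south south south => runs runs runs runs pop south south pop pop south south south

S => runs S south   [S ::= runs S south]
runs S south => runs runs S south south   [S ::= runs S south]
runs runs S south south => runs runs runs S south south south   [S ::= runs S south]
runs runs runs S south south south => runs runs runs U pop S south south south   [S ::= U pop S]
runs runs runs U pop S south south south => runs runs runs S south pop S south south south   [U ::= S south]
runs runs runs S south pop S south south south => runs runs runs runs S south south pop S south south south   [S ::= runs S south]
runs runs runs runs S south south pop S south south south => runs runs runs runs pop south south pop S south south south   [S ::= pop]
runs runs runs runs pop south south pop S south south south => runs runs runs runs pop south south pop pop south south south   [S ::= pop]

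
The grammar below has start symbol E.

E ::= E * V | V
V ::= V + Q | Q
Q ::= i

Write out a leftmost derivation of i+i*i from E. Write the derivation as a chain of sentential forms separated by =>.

E => E*V   [E ::= E * V]
E*V => V*V   [E ::= V]
V*V => V+Q*V   [V ::= V + Q]
V+Q*V => Q+Q*V   [V ::= Q]
Q+Q*V => i+Q*V   [Q ::= i]
i+Q*V => i+i*V   [Q ::= i]
i+i*V => i+i*Q   [V ::= Q]
i+i*Q => i+i*i   [Q ::= i]

E => E*V => V*V => V+Q*V => Q+Q*V => i+Q*V => i+i*V => i+i*Q => i+i*i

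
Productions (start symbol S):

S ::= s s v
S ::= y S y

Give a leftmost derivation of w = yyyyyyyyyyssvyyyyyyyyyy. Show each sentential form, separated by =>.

S => ySy => yySyy => yyySyyy => yyyySyyyy => yyyyySyyyyy => yyyyyySyyyyyy => yyyyyyySyyyyyyy => yyyyyyyySyyyyyyyy => yyyyyyyyySyyyyyyyyy => yyyyyyyyyySyyyyyyyyyy => yyyyyyyyyyssvyyyyyyyyyy

S => ySy   [S ::= y S y]
ySy => yySyy   [S ::= y S y]
yySyy => yyySyyy   [S ::= y S y]
yyySyyy => yyyySyyyy   [S ::= y S y]
yyyySyyyy => yyyyySyyyyy   [S ::= y S y]
yyyyySyyyyy => yyyyyySyyyyyy   [S ::= y S y]
yyyyyySyyyyyy => yyyyyyySyyyyyyy   [S ::= y S y]
yyyyyyySyyyyyyy => yyyyyyyySyyyyyyyy   [S ::= y S y]
yyyyyyyySyyyyyyyy => yyyyyyyyySyyyyyyyyy   [S ::= y S y]
yyyyyyyyySyyyyyyyyy => yyyyyyyyyySyyyyyyyyyy   [S ::= y S y]
yyyyyyyyyySyyyyyyyyyy => yyyyyyyyyyssvyyyyyyyyyy   [S ::= s s v]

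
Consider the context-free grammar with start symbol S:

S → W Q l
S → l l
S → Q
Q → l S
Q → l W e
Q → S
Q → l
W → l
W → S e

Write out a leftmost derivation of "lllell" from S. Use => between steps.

S => Q => lS => lWQl => lSeQl => llleQl => lllell

S => Q   [S → Q]
Q => lS   [Q → l S]
lS => lWQl   [S → W Q l]
lWQl => lSeQl   [W → S e]
lSeQl => llleQl   [S → l l]
llleQl => lllell   [Q → l]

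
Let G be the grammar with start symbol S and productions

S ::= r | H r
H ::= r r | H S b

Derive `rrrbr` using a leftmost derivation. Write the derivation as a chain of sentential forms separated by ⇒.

S ⇒ Hr ⇒ HSbr ⇒ rrSbr ⇒ rrrbr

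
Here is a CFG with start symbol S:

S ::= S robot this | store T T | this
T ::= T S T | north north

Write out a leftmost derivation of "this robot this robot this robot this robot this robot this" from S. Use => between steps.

S => S robot this   [S ::= S robot this]
S robot this => S robot this robot this   [S ::= S robot this]
S robot this robot this => S robot this robot this robot this   [S ::= S robot this]
S robot this robot this robot this => S robot this robot this robot this robot this   [S ::= S robot this]
S robot this robot this robot this robot this => S robot this robot this robot this robot this robot this   [S ::= S robot this]
S robot this robot this robot this robot this robot this => this robot this robot this robot this robot this robot this   [S ::= this]

S => S robot this => S robot this robot this => S robot this robot this robot this => S robot this robot this robot this robot this => S robot this robot this robot this robot this robot this => this robot this robot this robot this robot this robot this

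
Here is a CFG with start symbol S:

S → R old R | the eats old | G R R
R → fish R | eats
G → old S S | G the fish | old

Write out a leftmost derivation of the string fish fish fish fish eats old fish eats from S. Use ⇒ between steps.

S ⇒ R old R   [S → R old R]
R old R ⇒ fish R old R   [R → fish R]
fish R old R ⇒ fish fish R old R   [R → fish R]
fish fish R old R ⇒ fish fish fish R old R   [R → fish R]
fish fish fish R old R ⇒ fish fish fish fish R old R   [R → fish R]
fish fish fish fish R old R ⇒ fish fish fish fish eats old R   [R → eats]
fish fish fish fish eats old R ⇒ fish fish fish fish eats old fish R   [R → fish R]
fish fish fish fish eats old fish R ⇒ fish fish fish fish eats old fish eats   [R → eats]

S ⇒ R old R ⇒ fish R old R ⇒ fish fish R old R ⇒ fish fish fish R old R ⇒ fish fish fish fish R old R ⇒ fish fish fish fish eats old R ⇒ fish fish fish fish eats old fish R ⇒ fish fish fish fish eats old fish eats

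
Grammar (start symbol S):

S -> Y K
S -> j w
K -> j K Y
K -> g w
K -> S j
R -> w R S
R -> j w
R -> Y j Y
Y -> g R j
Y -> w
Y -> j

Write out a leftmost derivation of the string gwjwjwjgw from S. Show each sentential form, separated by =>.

S => YK => gRjK => gwRSjK => gwjwSjK => gwjwjwjK => gwjwjwjgw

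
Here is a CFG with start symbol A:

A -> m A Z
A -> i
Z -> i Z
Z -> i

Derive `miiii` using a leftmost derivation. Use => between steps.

A => mAZ => miZ => miiZ => miiiZ => miiii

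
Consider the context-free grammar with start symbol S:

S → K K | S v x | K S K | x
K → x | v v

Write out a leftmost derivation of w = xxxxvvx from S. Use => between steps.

S=>KSK=>xSK=>xKSKK=>xxSKK=>xxKKKK=>xxxKKK=>xxxxKK=>xxxxvvK=>xxxxvvx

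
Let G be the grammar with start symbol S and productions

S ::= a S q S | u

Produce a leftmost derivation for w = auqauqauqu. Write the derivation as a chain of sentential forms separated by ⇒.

S ⇒ aSqS   [S ::= a S q S]
aSqS ⇒ auqS   [S ::= u]
auqS ⇒ auqaSqS   [S ::= a S q S]
auqaSqS ⇒ auqauqS   [S ::= u]
auqauqS ⇒ auqauqaSqS   [S ::= a S q S]
auqauqaSqS ⇒ auqauqauqS   [S ::= u]
auqauqauqS ⇒ auqauqauqu   [S ::= u]

S ⇒ aSqS ⇒ auqS ⇒ auqaSqS ⇒ auqauqS ⇒ auqauqaSqS ⇒ auqauqauqS ⇒ auqauqauqu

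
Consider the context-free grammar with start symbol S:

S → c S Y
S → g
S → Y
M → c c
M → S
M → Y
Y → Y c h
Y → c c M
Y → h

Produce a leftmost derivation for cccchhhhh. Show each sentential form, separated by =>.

S => cSY => ccSYY => cccSYYY => ccccSYYYY => ccccYYYYY => cccchYYYY => cccchhYYY => cccchhhYY => cccchhhhY => cccchhhhh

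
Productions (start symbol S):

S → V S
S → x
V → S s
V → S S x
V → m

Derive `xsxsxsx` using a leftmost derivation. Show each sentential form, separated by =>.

S => VS   [S → V S]
VS => SsS   [V → S s]
SsS => VSsS   [S → V S]
VSsS => SsSsS   [V → S s]
SsSsS => xsSsS   [S → x]
xsSsS => xsVSsS   [S → V S]
xsVSsS => xsSsSsS   [V → S s]
xsSsSsS => xsxsSsS   [S → x]
xsxsSsS => xsxsxsS   [S → x]
xsxsxsS => xsxsxsx   [S → x]

S => VS => SsS => VSsS => SsSsS => xsSsS => xsVSsS => xsSsSsS => xsxsSsS => xsxsxsS => xsxsxsx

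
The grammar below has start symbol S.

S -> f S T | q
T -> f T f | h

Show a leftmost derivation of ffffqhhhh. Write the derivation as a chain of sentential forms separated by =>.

S => fST => ffSTT => fffSTTT => ffffSTTTT => ffffqTTTT => ffffqhTTT => ffffqhhTT => ffffqhhhT => ffffqhhhh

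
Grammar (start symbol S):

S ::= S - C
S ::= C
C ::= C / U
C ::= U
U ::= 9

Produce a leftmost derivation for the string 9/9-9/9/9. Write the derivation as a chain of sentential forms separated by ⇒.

S⇒S-C⇒C-C⇒C/U-C⇒U/U-C⇒9/U-C⇒9/9-C⇒9/9-C/U⇒9/9-C/U/U⇒9/9-U/U/U⇒9/9-9/U/U⇒9/9-9/9/U⇒9/9-9/9/9

S ⇒ S-C   [S ::= S - C]
S-C ⇒ C-C   [S ::= C]
C-C ⇒ C/U-C   [C ::= C / U]
C/U-C ⇒ U/U-C   [C ::= U]
U/U-C ⇒ 9/U-C   [U ::= 9]
9/U-C ⇒ 9/9-C   [U ::= 9]
9/9-C ⇒ 9/9-C/U   [C ::= C / U]
9/9-C/U ⇒ 9/9-C/U/U   [C ::= C / U]
9/9-C/U/U ⇒ 9/9-U/U/U   [C ::= U]
9/9-U/U/U ⇒ 9/9-9/U/U   [U ::= 9]
9/9-9/U/U ⇒ 9/9-9/9/U   [U ::= 9]
9/9-9/9/U ⇒ 9/9-9/9/9   [U ::= 9]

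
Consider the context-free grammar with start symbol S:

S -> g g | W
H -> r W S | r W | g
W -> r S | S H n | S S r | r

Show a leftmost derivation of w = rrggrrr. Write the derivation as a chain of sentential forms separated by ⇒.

S⇒W⇒SSr⇒WSr⇒rSSr⇒rWSr⇒rSSrSr⇒rWSrSr⇒rrSrSr⇒rrggrSr⇒rrggrWr⇒rrggrrr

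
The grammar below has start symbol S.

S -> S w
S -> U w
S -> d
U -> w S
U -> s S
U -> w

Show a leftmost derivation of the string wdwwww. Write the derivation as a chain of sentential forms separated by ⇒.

S⇒Sw⇒Sww⇒Uwww⇒wSwww⇒wSwwww⇒wdwwww

S ⇒ Sw   [S -> S w]
Sw ⇒ Sww   [S -> S w]
Sww ⇒ Uwww   [S -> U w]
Uwww ⇒ wSwww   [U -> w S]
wSwww ⇒ wSwwww   [S -> S w]
wSwwww ⇒ wdwwww   [S -> d]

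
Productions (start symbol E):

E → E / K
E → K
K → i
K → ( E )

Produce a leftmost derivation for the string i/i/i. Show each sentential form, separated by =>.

E=>E/K=>E/K/K=>K/K/K=>i/K/K=>i/i/K=>i/i/i

E => E/K   [E → E / K]
E/K => E/K/K   [E → E / K]
E/K/K => K/K/K   [E → K]
K/K/K => i/K/K   [K → i]
i/K/K => i/i/K   [K → i]
i/i/K => i/i/i   [K → i]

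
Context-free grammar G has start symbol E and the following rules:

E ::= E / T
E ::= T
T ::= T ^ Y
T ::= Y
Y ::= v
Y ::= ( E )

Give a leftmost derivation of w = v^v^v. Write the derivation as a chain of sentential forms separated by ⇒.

E ⇒ T ⇒ T^Y ⇒ T^Y^Y ⇒ Y^Y^Y ⇒ v^Y^Y ⇒ v^v^Y ⇒ v^v^v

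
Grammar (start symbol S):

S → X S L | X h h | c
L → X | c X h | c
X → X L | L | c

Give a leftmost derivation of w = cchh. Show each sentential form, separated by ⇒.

S ⇒ Xhh   [S → X h h]
Xhh ⇒ XLhh   [X → X L]
XLhh ⇒ LLhh   [X → L]
LLhh ⇒ cLhh   [L → c]
cLhh ⇒ cXhh   [L → X]
cXhh ⇒ cchh   [X → c]

S ⇒ Xhh ⇒ XLhh ⇒ LLhh ⇒ cLhh ⇒ cXhh ⇒ cchh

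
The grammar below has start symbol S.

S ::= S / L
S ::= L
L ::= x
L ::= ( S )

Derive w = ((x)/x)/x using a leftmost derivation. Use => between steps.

S=>S/L=>L/L=>(S)/L=>(S/L)/L=>(L/L)/L=>((S)/L)/L=>((L)/L)/L=>((x)/L)/L=>((x)/x)/L=>((x)/x)/x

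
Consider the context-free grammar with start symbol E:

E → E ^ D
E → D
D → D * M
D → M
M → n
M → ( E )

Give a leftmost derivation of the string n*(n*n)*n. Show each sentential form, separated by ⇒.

E⇒D⇒D*M⇒D*M*M⇒M*M*M⇒n*M*M⇒n*(E)*M⇒n*(D)*M⇒n*(D*M)*M⇒n*(M*M)*M⇒n*(n*M)*M⇒n*(n*n)*M⇒n*(n*n)*n

E ⇒ D   [E → D]
D ⇒ D*M   [D → D * M]
D*M ⇒ D*M*M   [D → D * M]
D*M*M ⇒ M*M*M   [D → M]
M*M*M ⇒ n*M*M   [M → n]
n*M*M ⇒ n*(E)*M   [M → ( E )]
n*(E)*M ⇒ n*(D)*M   [E → D]
n*(D)*M ⇒ n*(D*M)*M   [D → D * M]
n*(D*M)*M ⇒ n*(M*M)*M   [D → M]
n*(M*M)*M ⇒ n*(n*M)*M   [M → n]
n*(n*M)*M ⇒ n*(n*n)*M   [M → n]
n*(n*n)*M ⇒ n*(n*n)*n   [M → n]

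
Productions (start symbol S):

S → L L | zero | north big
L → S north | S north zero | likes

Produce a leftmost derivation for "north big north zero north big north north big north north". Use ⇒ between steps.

S ⇒ L L ⇒ S north zero L ⇒ north big north zero L ⇒ north big north zero S north ⇒ north big north zero L L north ⇒ north big north zero S north L north ⇒ north big north zero north big north L north ⇒ north big north zero north big north S north north ⇒ north big north zero north big north north big north north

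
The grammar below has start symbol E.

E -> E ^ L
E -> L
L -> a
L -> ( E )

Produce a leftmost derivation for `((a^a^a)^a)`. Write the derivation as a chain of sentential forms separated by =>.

E => L   [E -> L]
L => (E)   [L -> ( E )]
(E) => (E^L)   [E -> E ^ L]
(E^L) => (L^L)   [E -> L]
(L^L) => ((E)^L)   [L -> ( E )]
((E)^L) => ((E^L)^L)   [E -> E ^ L]
((E^L)^L) => ((E^L^L)^L)   [E -> E ^ L]
((E^L^L)^L) => ((L^L^L)^L)   [E -> L]
((L^L^L)^L) => ((a^L^L)^L)   [L -> a]
((a^L^L)^L) => ((a^a^L)^L)   [L -> a]
((a^a^L)^L) => ((a^a^a)^L)   [L -> a]
((a^a^a)^L) => ((a^a^a)^a)   [L -> a]

E=>L=>(E)=>(E^L)=>(L^L)=>((E)^L)=>((E^L)^L)=>((E^L^L)^L)=>((L^L^L)^L)=>((a^L^L)^L)=>((a^a^L)^L)=>((a^a^a)^L)=>((a^a^a)^a)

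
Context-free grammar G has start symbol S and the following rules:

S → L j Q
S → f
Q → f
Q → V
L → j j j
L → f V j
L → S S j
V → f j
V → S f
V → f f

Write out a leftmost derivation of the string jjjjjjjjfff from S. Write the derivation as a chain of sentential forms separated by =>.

S => LjQ => jjjjQ => jjjjV => jjjjSf => jjjjLjQf => jjjjjjjjQf => jjjjjjjjVf => jjjjjjjjfff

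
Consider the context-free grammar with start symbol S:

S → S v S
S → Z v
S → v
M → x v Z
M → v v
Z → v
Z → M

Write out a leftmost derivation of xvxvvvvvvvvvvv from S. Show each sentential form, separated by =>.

S=>SvS=>SvSvS=>ZvvSvS=>MvvSvS=>xvZvvSvS=>xvMvvSvS=>xvxvZvvSvS=>xvxvvvvSvS=>xvxvvvvSvSvS=>xvxvvvvSvSvSvS=>xvxvvvvvvSvSvS=>xvxvvvvvvvvSvS=>xvxvvvvvvvvvvS=>xvxvvvvvvvvvvv

S => SvS   [S → S v S]
SvS => SvSvS   [S → S v S]
SvSvS => ZvvSvS   [S → Z v]
ZvvSvS => MvvSvS   [Z → M]
MvvSvS => xvZvvSvS   [M → x v Z]
xvZvvSvS => xvMvvSvS   [Z → M]
xvMvvSvS => xvxvZvvSvS   [M → x v Z]
xvxvZvvSvS => xvxvvvvSvS   [Z → v]
xvxvvvvSvS => xvxvvvvSvSvS   [S → S v S]
xvxvvvvSvSvS => xvxvvvvSvSvSvS   [S → S v S]
xvxvvvvSvSvSvS => xvxvvvvvvSvSvS   [S → v]
xvxvvvvvvSvSvS => xvxvvvvvvvvSvS   [S → v]
xvxvvvvvvvvSvS => xvxvvvvvvvvvvS   [S → v]
xvxvvvvvvvvvvS => xvxvvvvvvvvvvv   [S → v]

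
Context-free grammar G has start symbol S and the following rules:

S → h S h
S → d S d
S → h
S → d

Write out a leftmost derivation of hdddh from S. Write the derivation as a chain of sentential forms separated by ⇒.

S ⇒ hSh   [S → h S h]
hSh ⇒ hdSdh   [S → d S d]
hdSdh ⇒ hdddh   [S → d]

S⇒hSh⇒hdSdh⇒hdddh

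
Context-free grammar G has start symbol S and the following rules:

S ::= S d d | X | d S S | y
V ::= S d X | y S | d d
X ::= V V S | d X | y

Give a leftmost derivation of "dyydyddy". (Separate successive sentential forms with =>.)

S=>X=>VVS=>SdXVS=>dSSdXVS=>dySdXVS=>dyydXVS=>dyydyVS=>dyydyddS=>dyydyddy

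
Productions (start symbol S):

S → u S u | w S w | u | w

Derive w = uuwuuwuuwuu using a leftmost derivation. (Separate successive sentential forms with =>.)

S=>uSu=>uuSuu=>uuwSwuu=>uuwuSuwuu=>uuwuuSuuwuu=>uuwuuwuuwuu

S => uSu   [S → u S u]
uSu => uuSuu   [S → u S u]
uuSuu => uuwSwuu   [S → w S w]
uuwSwuu => uuwuSuwuu   [S → u S u]
uuwuSuwuu => uuwuuSuuwuu   [S → u S u]
uuwuuSuuwuu => uuwuuwuuwuu   [S → w]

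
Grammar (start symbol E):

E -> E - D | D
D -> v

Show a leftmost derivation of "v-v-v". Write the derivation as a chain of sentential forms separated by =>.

E => E-D => E-D-D => D-D-D => v-D-D => v-v-D => v-v-v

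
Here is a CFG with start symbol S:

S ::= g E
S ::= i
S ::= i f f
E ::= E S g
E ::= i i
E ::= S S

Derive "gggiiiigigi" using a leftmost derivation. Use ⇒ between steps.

S ⇒ gE   [S ::= g E]
gE ⇒ gSS   [E ::= S S]
gSS ⇒ ggES   [S ::= g E]
ggES ⇒ ggESgS   [E ::= E S g]
ggESgS ⇒ ggESgSgS   [E ::= E S g]
ggESgSgS ⇒ ggSSSgSgS   [E ::= S S]
ggSSSgSgS ⇒ gggESSgSgS   [S ::= g E]
gggESSgSgS ⇒ gggiiSSgSgS   [E ::= i i]
gggiiSSgSgS ⇒ gggiiiSgSgS   [S ::= i]
gggiiiSgSgS ⇒ gggiiiigSgS   [S ::= i]
gggiiiigSgS ⇒ gggiiiigigS   [S ::= i]
gggiiiigigS ⇒ gggiiiigigi   [S ::= i]

S ⇒ gE ⇒ gSS ⇒ ggES ⇒ ggESgS ⇒ ggESgSgS ⇒ ggSSSgSgS ⇒ gggESSgSgS ⇒ gggiiSSgSgS ⇒ gggiiiSgSgS ⇒ gggiiiigSgS ⇒ gggiiiigigS ⇒ gggiiiigigi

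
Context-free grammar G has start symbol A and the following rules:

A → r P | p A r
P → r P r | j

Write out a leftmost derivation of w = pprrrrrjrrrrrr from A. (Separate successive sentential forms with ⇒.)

A ⇒ pAr ⇒ ppArr ⇒ pprPrr ⇒ pprrPrrr ⇒ pprrrPrrrr ⇒ pprrrrPrrrrr ⇒ pprrrrrPrrrrrr ⇒ pprrrrrjrrrrrr

A ⇒ pAr   [A → p A r]
pAr ⇒ ppArr   [A → p A r]
ppArr ⇒ pprPrr   [A → r P]
pprPrr ⇒ pprrPrrr   [P → r P r]
pprrPrrr ⇒ pprrrPrrrr   [P → r P r]
pprrrPrrrr ⇒ pprrrrPrrrrr   [P → r P r]
pprrrrPrrrrr ⇒ pprrrrrPrrrrrr   [P → r P r]
pprrrrrPrrrrrr ⇒ pprrrrrjrrrrrr   [P → j]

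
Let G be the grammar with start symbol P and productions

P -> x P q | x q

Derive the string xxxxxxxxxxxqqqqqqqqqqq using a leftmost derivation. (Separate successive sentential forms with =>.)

P => xPq   [P -> x P q]
xPq => xxPqq   [P -> x P q]
xxPqq => xxxPqqq   [P -> x P q]
xxxPqqq => xxxxPqqqq   [P -> x P q]
xxxxPqqqq => xxxxxPqqqqq   [P -> x P q]
xxxxxPqqqqq => xxxxxxPqqqqqq   [P -> x P q]
xxxxxxPqqqqqq => xxxxxxxPqqqqqqq   [P -> x P q]
xxxxxxxPqqqqqqq => xxxxxxxxPqqqqqqqq   [P -> x P q]
xxxxxxxxPqqqqqqqq => xxxxxxxxxPqqqqqqqqq   [P -> x P q]
xxxxxxxxxPqqqqqqqqq => xxxxxxxxxxPqqqqqqqqqq   [P -> x P q]
xxxxxxxxxxPqqqqqqqqqq => xxxxxxxxxxxqqqqqqqqqqq   [P -> x q]

P=>xPq=>xxPqq=>xxxPqqq=>xxxxPqqqq=>xxxxxPqqqqq=>xxxxxxPqqqqqq=>xxxxxxxPqqqqqqq=>xxxxxxxxPqqqqqqqq=>xxxxxxxxxPqqqqqqqqq=>xxxxxxxxxxPqqqqqqqqqq=>xxxxxxxxxxxqqqqqqqqqqq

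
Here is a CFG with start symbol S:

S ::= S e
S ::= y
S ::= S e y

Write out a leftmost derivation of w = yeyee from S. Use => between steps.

S=>Se=>See=>Seyee=>yeyee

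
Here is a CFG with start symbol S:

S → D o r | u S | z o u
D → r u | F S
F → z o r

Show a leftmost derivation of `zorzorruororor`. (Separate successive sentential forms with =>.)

S=>Dor=>FSor=>zorSor=>zorDoror=>zorFSoror=>zorzorSoror=>zorzorDororor=>zorzorruororor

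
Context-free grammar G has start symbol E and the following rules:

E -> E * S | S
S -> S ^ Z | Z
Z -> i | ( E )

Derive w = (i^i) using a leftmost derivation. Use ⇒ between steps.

E ⇒ S   [E -> S]
S ⇒ Z   [S -> Z]
Z ⇒ (E)   [Z -> ( E )]
(E) ⇒ (S)   [E -> S]
(S) ⇒ (S^Z)   [S -> S ^ Z]
(S^Z) ⇒ (Z^Z)   [S -> Z]
(Z^Z) ⇒ (i^Z)   [Z -> i]
(i^Z) ⇒ (i^i)   [Z -> i]

E ⇒ S ⇒ Z ⇒ (E) ⇒ (S) ⇒ (S^Z) ⇒ (Z^Z) ⇒ (i^Z) ⇒ (i^i)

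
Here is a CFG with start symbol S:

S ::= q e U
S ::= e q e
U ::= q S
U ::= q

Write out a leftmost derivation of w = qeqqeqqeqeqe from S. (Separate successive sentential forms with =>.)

S=>qeU=>qeqS=>qeqqeU=>qeqqeqS=>qeqqeqqeU=>qeqqeqqeqS=>qeqqeqqeqeqe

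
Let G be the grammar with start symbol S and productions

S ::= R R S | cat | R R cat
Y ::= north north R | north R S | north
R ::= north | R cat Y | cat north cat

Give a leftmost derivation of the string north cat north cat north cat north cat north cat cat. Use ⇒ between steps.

S ⇒ R R S ⇒ R cat Y R S ⇒ R cat Y cat Y R S ⇒ R cat Y cat Y cat Y R S ⇒ north cat Y cat Y cat Y R S ⇒ north cat north cat Y cat Y R S ⇒ north cat north cat north cat Y R S ⇒ north cat north cat north cat north R S ⇒ north cat north cat north cat north cat north cat S ⇒ north cat north cat north cat north cat north cat cat

S ⇒ R R S   [S ::= R R S]
R R S ⇒ R cat Y R S   [R ::= R cat Y]
R cat Y R S ⇒ R cat Y cat Y R S   [R ::= R cat Y]
R cat Y cat Y R S ⇒ R cat Y cat Y cat Y R S   [R ::= R cat Y]
R cat Y cat Y cat Y R S ⇒ north cat Y cat Y cat Y R S   [R ::= north]
north cat Y cat Y cat Y R S ⇒ north cat north cat Y cat Y R S   [Y ::= north]
north cat north cat Y cat Y R S ⇒ north cat north cat north cat Y R S   [Y ::= north]
north cat north cat north cat Y R S ⇒ north cat north cat north cat north R S   [Y ::= north]
north cat north cat north cat north R S ⇒ north cat north cat north cat north cat north cat S   [R ::= cat north cat]
north cat north cat north cat north cat north cat S ⇒ north cat north cat north cat north cat north cat cat   [S ::= cat]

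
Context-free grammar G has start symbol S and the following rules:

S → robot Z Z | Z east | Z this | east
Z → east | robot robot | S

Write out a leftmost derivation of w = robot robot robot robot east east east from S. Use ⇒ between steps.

S ⇒ robot Z Z   [S → robot Z Z]
robot Z Z ⇒ robot robot robot Z   [Z → robot robot]
robot robot robot Z ⇒ robot robot robot S   [Z → S]
robot robot robot S ⇒ robot robot robot robot Z Z   [S → robot Z Z]
robot robot robot robot Z Z ⇒ robot robot robot robot S Z   [Z → S]
robot robot robot robot S Z ⇒ robot robot robot robot Z east Z   [S → Z east]
robot robot robot robot Z east Z ⇒ robot robot robot robot east east Z   [Z → east]
robot robot robot robot east east Z ⇒ robot robot robot robot east east east   [Z → east]

S ⇒ robot Z Z ⇒ robot robot robot Z ⇒ robot robot robot S ⇒ robot robot robot robot Z Z ⇒ robot robot robot robot S Z ⇒ robot robot robot robot Z east Z ⇒ robot robot robot robot east east Z ⇒ robot robot robot robot east east east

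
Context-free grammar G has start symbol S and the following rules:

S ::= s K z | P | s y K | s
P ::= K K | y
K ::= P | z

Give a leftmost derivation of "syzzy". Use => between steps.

S=>syK=>syP=>syKK=>syPK=>syKKK=>syzKK=>syzzK=>syzzP=>syzzy

S => syK   [S ::= s y K]
syK => syP   [K ::= P]
syP => syKK   [P ::= K K]
syKK => syPK   [K ::= P]
syPK => syKKK   [P ::= K K]
syKKK => syzKK   [K ::= z]
syzKK => syzzK   [K ::= z]
syzzK => syzzP   [K ::= P]
syzzP => syzzy   [P ::= y]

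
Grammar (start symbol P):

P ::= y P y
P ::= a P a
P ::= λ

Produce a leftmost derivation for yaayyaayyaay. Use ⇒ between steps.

P ⇒ yPy ⇒ yaPay ⇒ yaaPaay ⇒ yaayPyaay ⇒ yaayyPyyaay ⇒ yaayyaPayyaay ⇒ yaayyaayyaay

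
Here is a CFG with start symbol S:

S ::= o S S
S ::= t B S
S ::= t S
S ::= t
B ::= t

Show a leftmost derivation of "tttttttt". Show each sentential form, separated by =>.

S=>tBS=>ttS=>tttS=>ttttBS=>tttttS=>ttttttBS=>tttttttS=>tttttttt

S => tBS   [S ::= t B S]
tBS => ttS   [B ::= t]
ttS => tttS   [S ::= t S]
tttS => ttttBS   [S ::= t B S]
ttttBS => tttttS   [B ::= t]
tttttS => ttttttBS   [S ::= t B S]
ttttttBS => tttttttS   [B ::= t]
tttttttS => tttttttt   [S ::= t]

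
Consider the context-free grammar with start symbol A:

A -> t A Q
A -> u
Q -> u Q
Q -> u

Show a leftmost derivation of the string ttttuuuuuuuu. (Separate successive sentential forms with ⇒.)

A ⇒ tAQ ⇒ ttAQQ ⇒ tttAQQQ ⇒ ttttAQQQQ ⇒ ttttuQQQQ ⇒ ttttuuQQQQ ⇒ ttttuuuQQQQ ⇒ ttttuuuuQQQQ ⇒ ttttuuuuuQQQ ⇒ ttttuuuuuuQQ ⇒ ttttuuuuuuuQ ⇒ ttttuuuuuuuu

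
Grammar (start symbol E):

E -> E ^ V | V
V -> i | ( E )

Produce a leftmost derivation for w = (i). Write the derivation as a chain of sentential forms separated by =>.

E => V => (E) => (V) => (i)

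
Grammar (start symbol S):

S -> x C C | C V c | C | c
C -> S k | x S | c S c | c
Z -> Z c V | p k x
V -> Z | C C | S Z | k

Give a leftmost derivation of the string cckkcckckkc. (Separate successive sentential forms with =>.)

S => CVc   [S -> C V c]
CVc => SkVc   [C -> S k]
SkVc => CVckVc   [S -> C V c]
CVckVc => cScVckVc   [C -> c S c]
cScVckVc => cCVccVckVc   [S -> C V c]
cCVccVckVc => cSkVccVckVc   [C -> S k]
cSkVccVckVc => cckVccVckVc   [S -> c]
cckVccVckVc => cckkccVckVc   [V -> k]
cckkccVckVc => cckkcckckVc   [V -> k]
cckkcckckVc => cckkcckckkc   [V -> k]

S => CVc => SkVc => CVckVc => cScVckVc => cCVccVckVc => cSkVccVckVc => cckVccVckVc => cckkccVckVc => cckkcckckVc => cckkcckckkc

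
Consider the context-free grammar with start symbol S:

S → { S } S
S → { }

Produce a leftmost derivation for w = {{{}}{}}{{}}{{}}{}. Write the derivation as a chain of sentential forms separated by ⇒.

S⇒{S}S⇒{{S}S}S⇒{{{}}S}S⇒{{{}}{}}S⇒{{{}}{}}{S}S⇒{{{}}{}}{{}}S⇒{{{}}{}}{{}}{S}S⇒{{{}}{}}{{}}{{}}S⇒{{{}}{}}{{}}{{}}{}

S ⇒ {S}S   [S → { S } S]
{S}S ⇒ {{S}S}S   [S → { S } S]
{{S}S}S ⇒ {{{}}S}S   [S → { }]
{{{}}S}S ⇒ {{{}}{}}S   [S → { }]
{{{}}{}}S ⇒ {{{}}{}}{S}S   [S → { S } S]
{{{}}{}}{S}S ⇒ {{{}}{}}{{}}S   [S → { }]
{{{}}{}}{{}}S ⇒ {{{}}{}}{{}}{S}S   [S → { S } S]
{{{}}{}}{{}}{S}S ⇒ {{{}}{}}{{}}{{}}S   [S → { }]
{{{}}{}}{{}}{{}}S ⇒ {{{}}{}}{{}}{{}}{}   [S → { }]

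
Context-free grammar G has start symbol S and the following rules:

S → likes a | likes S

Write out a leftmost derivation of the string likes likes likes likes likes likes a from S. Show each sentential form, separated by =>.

S => likes S => likes likes S => likes likes likes S => likes likes likes likes S => likes likes likes likes likes S => likes likes likes likes likes likes a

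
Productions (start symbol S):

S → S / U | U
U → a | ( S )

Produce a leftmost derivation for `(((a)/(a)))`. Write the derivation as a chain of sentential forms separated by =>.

S => U => (S) => (U) => ((S)) => ((S/U)) => ((U/U)) => (((S)/U)) => (((U)/U)) => (((a)/U)) => (((a)/(S))) => (((a)/(U))) => (((a)/(a)))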